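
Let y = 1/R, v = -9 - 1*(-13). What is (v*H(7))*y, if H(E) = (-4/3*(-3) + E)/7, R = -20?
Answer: -11/35 ≈ -0.31429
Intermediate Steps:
v = 4 (v = -9 + 13 = 4)
y = -1/20 (y = 1/(-20) = -1/20 ≈ -0.050000)
H(E) = 4/7 + E/7 (H(E) = (-4*⅓*(-3) + E)*(⅐) = (-4/3*(-3) + E)*(⅐) = (4 + E)*(⅐) = 4/7 + E/7)
(v*H(7))*y = (4*(4/7 + (⅐)*7))*(-1/20) = (4*(4/7 + 1))*(-1/20) = (4*(11/7))*(-1/20) = (44/7)*(-1/20) = -11/35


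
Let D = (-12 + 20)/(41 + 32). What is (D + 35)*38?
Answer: 97394/73 ≈ 1334.2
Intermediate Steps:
D = 8/73 ≈ 0.10959
(D + 35)*38 = (8/73 + 35)*38 = (2563/73)*38 = 97394/73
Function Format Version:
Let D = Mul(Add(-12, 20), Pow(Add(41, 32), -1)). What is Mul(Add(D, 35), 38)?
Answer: Rational(97394, 73) ≈ 1334.2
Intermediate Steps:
D = Rational(8, 73) (D = Mul(8, Pow(73, -1)) = Mul(8, Rational(1, 73)) = Rational(8, 73) ≈ 0.10959)
Mul(Add(D, 35), 38) = Mul(Add(Rational(8, 73), 35), 38) = Mul(Rational(2563, 73), 38) = Rational(97394, 73)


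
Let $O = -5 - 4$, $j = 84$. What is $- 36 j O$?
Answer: $27216$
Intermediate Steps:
$O = -9$ ($O = -5 - 4 = -9$)
$- 36 j O = \left(-36\right) 84 \left(-9\right) = \left(-3024\right) \left(-9\right) = 27216$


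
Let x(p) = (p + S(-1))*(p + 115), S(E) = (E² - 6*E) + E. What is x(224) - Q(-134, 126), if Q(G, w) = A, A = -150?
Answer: 78120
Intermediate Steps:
S(E) = E² - 5*E
Q(G, w) = -150
x(p) = (6 + p)*(115 + p) (x(p) = (p - (-5 - 1))*(p + 115) = (p - 1*(-6))*(115 + p) = (p + 6)*(115 + p) = (6 + p)*(115 + p))
x(224) - Q(-134, 126) = (690 + 224² + 121*224) - 1*(-150) = (690 + 50176 + 27104) + 150 = 77970 + 150 = 78120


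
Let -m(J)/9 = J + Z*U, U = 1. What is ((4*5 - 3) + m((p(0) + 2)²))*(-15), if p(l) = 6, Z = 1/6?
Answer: 16815/2 ≈ 8407.5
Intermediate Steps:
Z = ⅙ (Z = 1*(⅙) = ⅙ ≈ 0.16667)
m(J) = -3/2 - 9*J (m(J) = -9*(J + (⅙)*1) = -9*(J + ⅙) = -9*(⅙ + J) = -3/2 - 9*J)
((4*5 - 3) + m((p(0) + 2)²))*(-15) = ((4*5 - 3) + (-3/2 - 9*(6 + 2)²))*(-15) = ((20 - 3) + (-3/2 - 9*8²))*(-15) = (17 + (-3/2 - 9*64))*(-15) = (17 + (-3/2 - 576))*(-15) = (17 - 1155/2)*(-15) = -1121/2*(-15) = 16815/2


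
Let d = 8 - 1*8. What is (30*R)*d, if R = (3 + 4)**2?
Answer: 0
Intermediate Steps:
d = 0 (d = 8 - 8 = 0)
R = 49 (R = 7**2 = 49)
(30*R)*d = (30*49)*0 = 1470*0 = 0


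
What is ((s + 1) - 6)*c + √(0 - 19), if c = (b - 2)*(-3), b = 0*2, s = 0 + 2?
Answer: -18 + I*√19 ≈ -18.0 + 4.3589*I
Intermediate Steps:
s = 2
b = 0
c = 6 (c = (0 - 2)*(-3) = -2*(-3) = 6)
((s + 1) - 6)*c + √(0 - 19) = ((2 + 1) - 6)*6 + √(0 - 19) = (3 - 6)*6 + √(-19) = -3*6 + I*√19 = -18 + I*√19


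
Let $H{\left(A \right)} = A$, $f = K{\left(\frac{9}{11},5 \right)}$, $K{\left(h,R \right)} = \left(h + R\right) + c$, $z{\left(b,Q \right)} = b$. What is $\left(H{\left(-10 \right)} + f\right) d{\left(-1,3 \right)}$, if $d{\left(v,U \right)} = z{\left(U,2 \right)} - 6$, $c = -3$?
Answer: $\frac{237}{11} \approx 21.545$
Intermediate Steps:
$K{\left(h,R \right)} = -3 + R + h$ ($K{\left(h,R \right)} = \left(h + R\right) - 3 = \left(R + h\right) - 3 = -3 + R + h$)
$f = \frac{31}{11}$ ($f = -3 + 5 + \frac{9}{11} = \frac{31}{11} \approx 2.8182$)
$d{\left(v,U \right)} = -6 + U$ ($d{\left(v,U \right)} = U - 6 = -6 + U$)
$\left(H{\left(-10 \right)} + f\right) d{\left(-1,3 \right)} = \left(-10 + \frac{31}{11}\right) \left(-6 + 3\right) = \left(- \frac{79}{11}\right) \left(-3\right) = \frac{237}{11}$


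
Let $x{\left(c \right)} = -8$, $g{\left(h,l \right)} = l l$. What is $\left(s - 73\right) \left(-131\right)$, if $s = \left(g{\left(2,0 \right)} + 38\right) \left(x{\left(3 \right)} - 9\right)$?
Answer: $94189$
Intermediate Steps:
$g{\left(h,l \right)} = l^{2}$
$s = -646$ ($s = \left(0^{2} + 38\right) \left(-8 - 9\right) = \left(0 + 38\right) \left(-17\right) = 38 \left(-17\right) = -646$)
$\left(s - 73\right) \left(-131\right) = \left(-646 - 73\right) \left(-131\right) = \left(-719\right) \left(-131\right) = 94189$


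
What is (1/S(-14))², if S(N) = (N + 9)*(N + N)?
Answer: 1/19600 ≈ 5.1020e-5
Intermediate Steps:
S(N) = 2*N*(9 + N) (S(N) = (9 + N)*(2*N) = 2*N*(9 + N))
(1/S(-14))² = (1/(2*(-14)*(9 - 14)))² = (1/(2*(-14)*(-5)))² = (1/140)² = 1/19600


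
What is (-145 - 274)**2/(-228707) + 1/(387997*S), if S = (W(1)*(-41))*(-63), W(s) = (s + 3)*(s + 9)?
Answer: -7037863040643733/9168371919098280 ≈ -0.76762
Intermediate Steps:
W(s) = (3 + s)*(9 + s)
S = 103320 (S = ((27 + 1**2 + 12*1)*(-41))*(-63) = ((27 + 1 + 12)*(-41))*(-63) = (40*(-41))*(-63) = -1640*(-63) = 103320)
(-145 - 274)**2/(-228707) + 1/(387997*S) = (-145 - 274)**2/(-228707) + 1/(387997*103320) = (-419)**2*(-1/228707) + (1/387997)*(1/103320) = 175561*(-1/228707) + 1/40087850040 = -175561/228707 + 1/40087850040 = -7037863040643733/9168371919098280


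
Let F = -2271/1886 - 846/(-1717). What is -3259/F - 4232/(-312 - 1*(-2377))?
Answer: 21783219472538/4757245815 ≈ 4579.0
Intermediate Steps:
F = -2303751/3238262 (F = -2271*1/1886 - 846*(-1/1717) = -2271/1886 + 846/1717 = -2303751/3238262 ≈ -0.71142)
-3259/F - 4232/(-312 - 1*(-2377)) = -3259/(-2303751/3238262) - 4232/(-312 - 1*(-2377)) = -3259*(-3238262/2303751) - 4232/(-312 + 2377) = 10553495858/2303751 - 4232/2065 = 21783219472538/4757245815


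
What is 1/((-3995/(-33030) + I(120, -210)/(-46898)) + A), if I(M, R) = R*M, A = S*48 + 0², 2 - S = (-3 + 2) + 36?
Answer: -154904094/245266113545 ≈ -0.00063158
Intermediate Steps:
S = -33 (S = 2 - ((-3 + 2) + 36) = 2 - (-1 + 36) = 2 - 1*35 = 2 - 35 = -33)
A = -1584 (A = -33*48 + 0² = -1584 + 0 = -1584)
I(M, R) = M*R
1/((-3995/(-33030) + I(120, -210)/(-46898)) + A) = 1/((-3995/(-33030) + (120*(-210))/(-46898)) - 1584) = 1/((-3995*(-1/33030) - 25200*(-1/46898)) - 1584) = 1/((799/6606 + 12600/23449) - 1584) = 1/(101971351/154904094 - 1584) = 1/(-245266113545/154904094) = -154904094/245266113545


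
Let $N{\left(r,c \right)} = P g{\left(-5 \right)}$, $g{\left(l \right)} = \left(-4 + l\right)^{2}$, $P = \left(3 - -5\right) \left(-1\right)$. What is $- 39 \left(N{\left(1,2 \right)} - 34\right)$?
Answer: $26598$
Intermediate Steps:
$P = -8$ ($P = \left(3 + 5\right) \left(-1\right) = 8 \left(-1\right) = -8$)
$N{\left(r,c \right)} = -648$ ($N{\left(r,c \right)} = - 8 \left(-4 - 5\right)^{2} = - 8 \left(-9\right)^{2} = \left(-8\right) 81 = -648$)
$- 39 \left(N{\left(1,2 \right)} - 34\right) = - 39 \left(-648 - 34\right) = \left(-39\right) \left(-682\right) = 26598$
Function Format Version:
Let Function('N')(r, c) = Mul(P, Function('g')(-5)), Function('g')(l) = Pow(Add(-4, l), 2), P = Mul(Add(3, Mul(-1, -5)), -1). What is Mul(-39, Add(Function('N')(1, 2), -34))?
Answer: 26598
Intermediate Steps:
P = -8 (P = Mul(Add(3, 5), -1) = Mul(8, -1) = -8)
Function('N')(r, c) = -648 (Function('N')(r, c) = Mul(-8, Pow(Add(-4, -5), 2)) = Mul(-8, Pow(-9, 2)) = Mul(-8, 81) = -648)
Mul(-39, Add(Function('N')(1, 2), -34)) = Mul(-39, Add(-648, -34)) = Mul(-39, -682) = 26598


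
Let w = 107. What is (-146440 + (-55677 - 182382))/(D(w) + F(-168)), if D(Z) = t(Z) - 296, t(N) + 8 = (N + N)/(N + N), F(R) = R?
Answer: 384499/471 ≈ 816.35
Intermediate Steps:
t(N) = -7 (t(N) = -8 + (N + N)/(N + N) = -8 + (2*N)/((2*N)) = -8 + (2*N)*(1/(2*N)) = -8 + 1 = -7)
D(Z) = -303 (D(Z) = -7 - 296 = -303)
(-146440 + (-55677 - 182382))/(D(w) + F(-168)) = (-146440 + (-55677 - 182382))/(-303 - 168) = (-146440 - 238059)/(-471) = -384499*(-1/471) = 384499/471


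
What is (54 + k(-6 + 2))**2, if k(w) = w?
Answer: 2500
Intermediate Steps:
(54 + k(-6 + 2))**2 = (54 + (-6 + 2))**2 = (54 - 4)**2 = 50**2 = 2500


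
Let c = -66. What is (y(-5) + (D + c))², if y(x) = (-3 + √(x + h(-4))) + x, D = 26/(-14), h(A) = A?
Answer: 281520/49 - 3186*I/7 ≈ 5745.3 - 455.14*I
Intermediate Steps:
D = -13/7 (D = 26*(-1/14) = -13/7 ≈ -1.8571)
y(x) = -3 + x + √(-4 + x) (y(x) = (-3 + √(x - 4)) + x = (-3 + √(-4 + x)) + x = -3 + x + √(-4 + x))
(y(-5) + (D + c))² = ((-3 - 5 + √(-4 - 5)) + (-13/7 - 66))² = ((-3 - 5 + √(-9)) - 475/7)² = ((-3 - 5 + 3*I) - 475/7)² = ((-8 + 3*I) - 475/7)² = (-531/7 + 3*I)²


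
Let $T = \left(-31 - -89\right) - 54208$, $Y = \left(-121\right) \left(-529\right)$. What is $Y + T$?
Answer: $9859$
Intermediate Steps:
$Y = 64009$
$T = -54150$ ($T = \left(-31 + 89\right) - 54208 = 58 - 54208 = -54150$)
$Y + T = 64009 - 54150 = 9859$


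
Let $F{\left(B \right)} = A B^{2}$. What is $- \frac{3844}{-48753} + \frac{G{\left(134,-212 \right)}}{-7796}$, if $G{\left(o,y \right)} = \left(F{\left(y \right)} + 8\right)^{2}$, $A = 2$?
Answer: $- \frac{98496785296156}{95019597} \approx -1.0366 \cdot 10^{6}$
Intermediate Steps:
$F{\left(B \right)} = 2 B^{2}$
$G{\left(o,y \right)} = \left(8 + 2 y^{2}\right)^{2}$ ($G{\left(o,y \right)} = \left(2 y^{2} + 8\right)^{2} = \left(8 + 2 y^{2}\right)^{2}$)
$- \frac{3844}{-48753} + \frac{G{\left(134,-212 \right)}}{-7796} = - \frac{3844}{-48753} + \frac{4 \left(4 + \left(-212\right)^{2}\right)^{2}}{-7796} = \left(-3844\right) \left(- \frac{1}{48753}\right) + 4 \left(4 + 44944\right)^{2} \left(- \frac{1}{7796}\right) = \frac{3844}{48753} + 4 \cdot 44948^{2} \left(- \frac{1}{7796}\right) = \frac{3844}{48753} + 4 \cdot 2020322704 \left(- \frac{1}{7796}\right) = \frac{3844}{48753} + 8081290816 \left(- \frac{1}{7796}\right) = \frac{3844}{48753} - \frac{2020322704}{1949} = - \frac{98496785296156}{95019597}$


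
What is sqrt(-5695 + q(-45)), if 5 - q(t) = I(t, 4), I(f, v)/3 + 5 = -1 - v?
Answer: 2*I*sqrt(1415) ≈ 75.233*I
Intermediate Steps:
I(f, v) = -18 - 3*v (I(f, v) = -15 + 3*(-1 - v) = -15 + (-3 - 3*v) = -18 - 3*v)
q(t) = 35 (q(t) = 5 - (-18 - 3*4) = 5 - (-18 - 12) = 5 - 1*(-30) = 5 + 30 = 35)
sqrt(-5695 + q(-45)) = sqrt(-5695 + 35) = sqrt(-5660) = 2*I*sqrt(1415)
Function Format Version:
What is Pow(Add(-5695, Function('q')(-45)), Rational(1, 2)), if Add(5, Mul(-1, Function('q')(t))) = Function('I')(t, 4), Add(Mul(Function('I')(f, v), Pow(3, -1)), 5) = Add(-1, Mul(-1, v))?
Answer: Mul(2, I, Pow(1415, Rational(1, 2))) ≈ Mul(75.233, I)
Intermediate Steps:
Function('I')(f, v) = Add(-18, Mul(-3, v)) (Function('I')(f, v) = Add(-15, Mul(3, Add(-1, Mul(-1, v)))) = Add(-15, Add(-3, Mul(-3, v))) = Add(-18, Mul(-3, v)))
Function('q')(t) = 35 (Function('q')(t) = Add(5, Mul(-1, Add(-18, Mul(-3, 4)))) = Add(5, Mul(-1, Add(-18, -12))) = Add(5, Mul(-1, -30)) = Add(5, 30) = 35)
Pow(Add(-5695, Function('q')(-45)), Rational(1, 2)) = Pow(Add(-5695, 35), Rational(1, 2)) = Pow(-5660, Rational(1, 2)) = Mul(2, I, Pow(1415, Rational(1, 2)))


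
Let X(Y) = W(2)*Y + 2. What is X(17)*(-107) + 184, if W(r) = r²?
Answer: -7306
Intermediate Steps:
X(Y) = 2 + 4*Y (X(Y) = 2²*Y + 2 = 4*Y + 2 = 2 + 4*Y)
X(17)*(-107) + 184 = (2 + 4*17)*(-107) + 184 = (2 + 68)*(-107) + 184 = 70*(-107) + 184 = -7490 + 184 = -7306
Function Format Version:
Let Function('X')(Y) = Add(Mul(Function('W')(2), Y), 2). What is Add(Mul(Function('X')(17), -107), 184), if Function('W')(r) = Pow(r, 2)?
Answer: -7306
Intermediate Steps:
Function('X')(Y) = Add(2, Mul(4, Y)) (Function('X')(Y) = Add(Mul(Pow(2, 2), Y), 2) = Add(Mul(4, Y), 2) = Add(2, Mul(4, Y)))
Add(Mul(Function('X')(17), -107), 184) = Add(Mul(Add(2, Mul(4, 17)), -107), 184) = Add(Mul(Add(2, 68), -107), 184) = Add(Mul(70, -107), 184) = Add(-7490, 184) = -7306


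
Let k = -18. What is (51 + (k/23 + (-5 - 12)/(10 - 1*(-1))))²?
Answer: 151634596/64009 ≈ 2369.0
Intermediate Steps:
(51 + (k/23 + (-5 - 12)/(10 - 1*(-1))))² = (51 + (-18/23 + (-5 - 12)/(10 - 1*(-1))))² = (51 + (-18*1/23 - 17/(10 + 1)))² = (51 + (-18/23 - 17/11))² = (51 - 589/253)² = (12314/253)² = 151634596/64009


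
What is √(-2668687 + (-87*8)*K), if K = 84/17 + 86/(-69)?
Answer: 3*I*√45376075895/391 ≈ 1634.4*I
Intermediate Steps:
K = 4334/1173 (K = 84*(1/17) + 86*(-1/69) = 84/17 - 86/69 = 4334/1173 ≈ 3.6948)
√(-2668687 + (-87*8)*K) = √(-2668687 - 87*8*(4334/1173)) = √(-2668687 - 696*4334/1173) = √(-2668687 - 1005488/391) = √(-1044462105/391) = 3*I*√45376075895/391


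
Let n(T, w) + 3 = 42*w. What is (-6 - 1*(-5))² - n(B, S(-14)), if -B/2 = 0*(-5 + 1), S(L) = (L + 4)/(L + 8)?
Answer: -66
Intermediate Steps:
S(L) = (4 + L)/(8 + L)
B = 0 (B = -0*(-5 + 1) = -0*(-4) = -2*0 = 0)
n(T, w) = -3 + 42*w
(-6 - 1*(-5))² - n(B, S(-14)) = (-6 - 1*(-5))² - (-3 + 42*((4 - 14)/(8 - 14))) = (-6 + 5)² - (-3 + 42*(-10/(-6))) = (-1)² - (-3 + 42*(-⅙*(-10))) = 1 - (-3 + 42*(5/3)) = 1 - (-3 + 70) = 1 - 1*67 = 1 - 67 = -66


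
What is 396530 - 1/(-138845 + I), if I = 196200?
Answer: 22742978149/57355 ≈ 3.9653e+5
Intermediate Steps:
396530 - 1/(-138845 + I) = 396530 - 1/(-138845 + 196200) = 396530 - 1/57355 = 22742978149/57355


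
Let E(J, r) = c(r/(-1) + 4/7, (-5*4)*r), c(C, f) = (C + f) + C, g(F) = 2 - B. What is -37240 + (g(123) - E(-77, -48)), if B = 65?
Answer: -268521/7 ≈ -38360.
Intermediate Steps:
g(F) = -63 (g(F) = 2 - 1*65 = 2 - 65 = -63)
c(C, f) = f + 2*C
E(J, r) = 8/7 - 22*r (E(J, r) = (-5*4)*r + 2*(r/(-1) + 4/7) = -20*r + 2*(r*(-1) + 4*(1/7)) = -20*r + 2*(-r + 4/7) = -20*r + 2*(4/7 - r) = -20*r + (8/7 - 2*r) = 8/7 - 22*r)
-37240 + (g(123) - E(-77, -48)) = -37240 + (-63 - (8/7 - 22*(-48))) = -37240 + (-63 - (8/7 + 1056)) = -37240 + (-63 - 1*7400/7) = -37240 + (-63 - 7400/7) = -37240 - 7841/7 = -268521/7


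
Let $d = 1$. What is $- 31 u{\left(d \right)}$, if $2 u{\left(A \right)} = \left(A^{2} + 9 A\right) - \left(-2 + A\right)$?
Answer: $- \frac{341}{2} \approx -170.5$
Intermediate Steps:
$u{\left(A \right)} = 1 + \frac{A^{2}}{2} + 4 A$ ($u{\left(A \right)} = \frac{\left(A^{2} + 9 A\right) - \left(-2 + A\right)}{2} = \frac{2 + A^{2} + 8 A}{2} = 1 + \frac{A^{2}}{2} + 4 A$)
$- 31 u{\left(d \right)} = - 31 \left(1 + \frac{1^{2}}{2} + 4 \cdot 1\right) = - 31 \left(1 + \frac{1}{2} \cdot 1 + 4\right) = - 31 \left(1 + \frac{1}{2} + 4\right) = \left(-31\right) \frac{11}{2} = - \frac{341}{2}$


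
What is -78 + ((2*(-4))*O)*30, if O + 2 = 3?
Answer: -318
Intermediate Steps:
O = 1 (O = -2 + 3 = 1)
-78 + ((2*(-4))*O)*30 = -78 + ((2*(-4))*1)*30 = -78 - 8*1*30 = -78 - 8*30 = -78 - 240 = -318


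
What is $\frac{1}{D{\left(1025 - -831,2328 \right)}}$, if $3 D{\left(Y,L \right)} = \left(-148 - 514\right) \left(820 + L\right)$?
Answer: $- \frac{3}{2083976} \approx -1.4396 \cdot 10^{-6}$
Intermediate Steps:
$D{\left(Y,L \right)} = - \frac{542840}{3} - \frac{662 L}{3}$ ($D{\left(Y,L \right)} = \frac{\left(-148 - 514\right) \left(820 + L\right)}{3} = \frac{\left(-662\right) \left(820 + L\right)}{3} = \frac{-542840 - 662 L}{3} = - \frac{542840}{3} - \frac{662 L}{3}$)
$\frac{1}{D{\left(1025 - -831,2328 \right)}} = \frac{1}{- \frac{542840}{3} - 513712} = \frac{1}{- \frac{2083976}{3}} = - \frac{3}{2083976}$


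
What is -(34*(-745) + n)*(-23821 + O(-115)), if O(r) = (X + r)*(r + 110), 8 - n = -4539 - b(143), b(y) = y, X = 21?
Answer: -481964640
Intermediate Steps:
n = 4690 (n = 8 - (-4539 - 1*143) = 8 - (-4539 - 143) = 8 - 1*(-4682) = 8 + 4682 = 4690)
O(r) = (21 + r)*(110 + r) (O(r) = (21 + r)*(r + 110) = (21 + r)*(110 + r))
-(34*(-745) + n)*(-23821 + O(-115)) = -(34*(-745) + 4690)*(-23821 + (2310 + (-115)² + 131*(-115))) = -(-25330 + 4690)*(-23821 + (2310 + 13225 - 15065)) = -(-20640)*(-23821 + 470) = -(-20640)*(-23351) = -1*481964640 = -481964640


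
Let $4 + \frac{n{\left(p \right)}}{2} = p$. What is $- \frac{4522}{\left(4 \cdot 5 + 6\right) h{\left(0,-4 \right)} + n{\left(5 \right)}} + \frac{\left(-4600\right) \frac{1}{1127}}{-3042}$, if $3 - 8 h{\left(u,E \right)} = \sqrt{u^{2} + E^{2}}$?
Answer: $\frac{1348081052}{372645} \approx 3617.6$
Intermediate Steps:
$n{\left(p \right)} = -8 + 2 p$
$h{\left(u,E \right)} = \frac{3}{8} - \frac{\sqrt{E^{2} + u^{2}}}{8}$ ($h{\left(u,E \right)} = \frac{3}{8} - \frac{\sqrt{u^{2} + E^{2}}}{8} = \frac{3}{8} - \frac{\sqrt{E^{2} + u^{2}}}{8}$)
$- \frac{4522}{\left(4 \cdot 5 + 6\right) h{\left(0,-4 \right)} + n{\left(5 \right)}} + \frac{\left(-4600\right) \frac{1}{1127}}{-3042} = - \frac{4522}{\left(4 \cdot 5 + 6\right) \left(\frac{3}{8} - \frac{\sqrt{\left(-4\right)^{2} + 0^{2}}}{8}\right) + \left(-8 + 2 \cdot 5\right)} + \frac{\left(-4600\right) \frac{1}{1127}}{-3042} = - \frac{4522}{\left(20 + 6\right) \left(\frac{3}{8} - \frac{\sqrt{16 + 0}}{8}\right) + \left(-8 + 10\right)} + \left(-4600\right) \frac{1}{1127} \left(- \frac{1}{3042}\right) = - \frac{4522}{26 \left(\frac{3}{8} - \frac{\sqrt{16}}{8}\right) + 2} - - \frac{100}{74529} = - \frac{4522}{26 \left(\frac{3}{8} - \frac{1}{2}\right) + 2} + \frac{100}{74529} = - \frac{4522}{26 \left(- \frac{1}{8}\right) + 2} + \frac{100}{74529} = - \frac{4522}{- \frac{13}{4} + 2} + \frac{100}{74529} = - \frac{4522}{- \frac{5}{4}} + \frac{100}{74529} = \left(-4522\right) \left(- \frac{4}{5}\right) + \frac{100}{74529} = \frac{18088}{5} + \frac{100}{74529} = \frac{1348081052}{372645}$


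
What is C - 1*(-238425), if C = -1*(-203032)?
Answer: 441457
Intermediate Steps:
C = 203032
C - 1*(-238425) = 203032 - 1*(-238425) = 203032 + 238425 = 441457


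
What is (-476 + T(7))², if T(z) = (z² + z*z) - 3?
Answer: 145161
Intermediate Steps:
T(z) = -3 + 2*z² (T(z) = (z² + z²) - 3 = 2*z² - 3 = -3 + 2*z²)
(-476 + T(7))² = (-476 + (-3 + 2*7²))² = (-476 + (-3 + 2*49))² = (-476 + (-3 + 98))² = (-476 + 95)² = (-381)² = 145161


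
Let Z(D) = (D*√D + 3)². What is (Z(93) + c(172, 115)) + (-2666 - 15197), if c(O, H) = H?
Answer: 786618 + 558*√93 ≈ 7.9200e+5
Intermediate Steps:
Z(D) = (3 + D^(3/2))² (Z(D) = (D^(3/2) + 3)² = (3 + D^(3/2))²)
(Z(93) + c(172, 115)) + (-2666 - 15197) = ((3 + 93^(3/2))² + 115) + (-2666 - 15197) = ((3 + 93*√93)² + 115) - 17863 = (115 + (3 + 93*√93)²) - 17863 = -17748 + (3 + 93*√93)²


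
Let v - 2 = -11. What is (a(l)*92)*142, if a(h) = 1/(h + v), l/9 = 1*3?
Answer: 6532/9 ≈ 725.78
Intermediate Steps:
v = -9 (v = 2 - 11 = -9)
l = 27 (l = 9*(1*3) = 9*3 = 27)
a(h) = 1/(-9 + h) (a(h) = 1/(h - 9) = 1/(-9 + h))
(a(l)*92)*142 = (92/(-9 + 27))*142 = (92/18)*142 = ((1/18)*92)*142 = (46/9)*142 = 6532/9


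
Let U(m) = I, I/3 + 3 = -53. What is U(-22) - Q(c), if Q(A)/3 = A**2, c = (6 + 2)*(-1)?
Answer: -360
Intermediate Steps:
I = -168 (I = -9 + 3*(-53) = -9 - 159 = -168)
U(m) = -168
c = -8 (c = 8*(-1) = -8)
Q(A) = 3*A**2
U(-22) - Q(c) = -168 - 3*(-8)**2 = -168 - 3*64 = -168 - 1*192 = -168 - 192 = -360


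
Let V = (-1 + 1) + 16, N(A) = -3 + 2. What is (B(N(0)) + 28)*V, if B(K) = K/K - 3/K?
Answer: 512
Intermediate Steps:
N(A) = -1
B(K) = 1 - 3/K
V = 16 (V = 0 + 16 = 16)
(B(N(0)) + 28)*V = ((-3 - 1)/(-1) + 28)*16 = (-1*(-4) + 28)*16 = (4 + 28)*16 = 32*16 = 512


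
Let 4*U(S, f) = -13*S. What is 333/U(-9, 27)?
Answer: 148/13 ≈ 11.385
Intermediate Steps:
U(S, f) = -13*S/4 (U(S, f) = (-13*S)/4 = -13*S/4)
333/U(-9, 27) = 333/((-13/4*(-9))) = 333/(117/4) = 333*(4/117) = 148/13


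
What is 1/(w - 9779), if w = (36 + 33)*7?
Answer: -1/9296 ≈ -0.00010757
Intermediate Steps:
w = 483 (w = 69*7 = 483)
1/(w - 9779) = 1/(483 - 9779) = 1/(-9296) = -1/9296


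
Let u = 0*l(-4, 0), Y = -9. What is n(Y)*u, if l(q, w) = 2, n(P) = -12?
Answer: 0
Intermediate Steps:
u = 0 (u = 0*2 = 0)
n(Y)*u = -12*0 = 0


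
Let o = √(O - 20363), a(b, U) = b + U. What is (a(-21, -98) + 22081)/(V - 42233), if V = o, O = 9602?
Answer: -463760573/891818525 - 10981*I*√10761/891818525 ≈ -0.52002 - 0.0012773*I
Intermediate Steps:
a(b, U) = U + b
o = I*√10761 (o = √(9602 - 20363) = √(-10761) = I*√10761 ≈ 103.74*I)
V = I*√10761 ≈ 103.74*I
(a(-21, -98) + 22081)/(V - 42233) = ((-98 - 21) + 22081)/(I*√10761 - 42233) = (-119 + 22081)/(-42233 + I*√10761) = 21962/(-42233 + I*√10761)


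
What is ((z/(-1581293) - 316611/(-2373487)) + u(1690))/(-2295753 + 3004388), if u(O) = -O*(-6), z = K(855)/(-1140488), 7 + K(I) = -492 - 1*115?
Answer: 21702191852346769331663/1516640080007440789465540 ≈ 0.014309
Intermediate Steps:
K(I) = -614 (K(I) = -7 + (-492 - 1*115) = -7 + (-492 - 115) = -7 - 607 = -614)
z = 307/570244 (z = -614/(-1140488) = -614*(-1/1140488) = 307/570244 ≈ 0.00053837)
u(O) = 6*O
((z/(-1581293) - 316611/(-2373487)) + u(1690))/(-2295753 + 3004388) = (((307/570244)/(-1581293) - 316611/(-2373487)) + 6*1690)/(-2295753 + 3004388) = (((307/570244)*(-1/1581293) - 316611*(-1/2373487)) + 10140)/708635 = ((-307/901722845492 + 316611/2373487) + 10140)*(1/708635) = (285495371105407103/2140227451378270604 + 10140)*(1/708635) = (21702191852346769331663/2140227451378270604)*(1/708635) = 21702191852346769331663/1516640080007440789465540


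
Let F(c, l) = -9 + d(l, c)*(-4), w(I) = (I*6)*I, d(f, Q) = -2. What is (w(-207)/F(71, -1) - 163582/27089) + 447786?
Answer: 5165492006/27089 ≈ 1.9069e+5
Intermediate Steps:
w(I) = 6*I**2 (w(I) = (6*I)*I = 6*I**2)
F(c, l) = -1 (F(c, l) = -9 - 2*(-4) = -9 + 8 = -1)
(w(-207)/F(71, -1) - 163582/27089) + 447786 = ((6*(-207)**2)/(-1) - 163582/27089) + 447786 = ((6*42849)*(-1) - 163582*1/27089) + 447786 = (257094*(-1) - 163582/27089) + 447786 = (-257094 - 163582/27089) + 447786 = -6964582948/27089 + 447786 = 5165492006/27089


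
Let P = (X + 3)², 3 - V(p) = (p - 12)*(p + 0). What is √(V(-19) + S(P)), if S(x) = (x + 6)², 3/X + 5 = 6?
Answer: √1178 ≈ 34.322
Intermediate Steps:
X = 3 (X = 3/(-5 + 6) = 3/1 = 3*1 = 3)
V(p) = 3 - p*(-12 + p) (V(p) = 3 - (p - 12)*(p + 0) = 3 - (-12 + p)*p = 3 - p*(-12 + p))
P = 36 (P = (3 + 3)² = 6² = 36)
S(x) = (6 + x)²
√(V(-19) + S(P)) = √((3 - 1*(-19)² + 12*(-19)) + (6 + 36)²) = √((3 - 1*361 - 228) + 42²) = √((3 - 361 - 228) + 1764) = √(-586 + 1764) = √1178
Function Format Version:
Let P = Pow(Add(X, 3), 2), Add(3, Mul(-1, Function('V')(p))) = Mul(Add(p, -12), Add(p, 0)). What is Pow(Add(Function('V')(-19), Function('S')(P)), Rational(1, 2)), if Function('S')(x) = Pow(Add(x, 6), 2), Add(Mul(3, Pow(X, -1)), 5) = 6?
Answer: Pow(1178, Rational(1, 2)) ≈ 34.322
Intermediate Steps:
X = 3 (X = Mul(3, Pow(Add(-5, 6), -1)) = Mul(3, Pow(1, -1)) = Mul(3, 1) = 3)
Function('V')(p) = Add(3, Mul(-1, p, Add(-12, p))) (Function('V')(p) = Add(3, Mul(-1, Mul(Add(p, -12), Add(p, 0)))) = Add(3, Mul(-1, Mul(Add(-12, p), p))) = Add(3, Mul(-1, Mul(p, Add(-12, p)))) = Add(3, Mul(-1, p, Add(-12, p))))
P = 36 (P = Pow(Add(3, 3), 2) = Pow(6, 2) = 36)
Function('S')(x) = Pow(Add(6, x), 2)
Pow(Add(Function('V')(-19), Function('S')(P)), Rational(1, 2)) = Pow(Add(Add(3, Mul(-1, Pow(-19, 2)), Mul(12, -19)), Pow(Add(6, 36), 2)), Rational(1, 2)) = Pow(Add(Add(3, Mul(-1, 361), -228), Pow(42, 2)), Rational(1, 2)) = Pow(Add(Add(3, -361, -228), 1764), Rational(1, 2)) = Pow(Add(-586, 1764), Rational(1, 2)) = Pow(1178, Rational(1, 2))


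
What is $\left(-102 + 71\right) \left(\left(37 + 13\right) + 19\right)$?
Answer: $-2139$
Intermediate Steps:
$\left(-102 + 71\right) \left(\left(37 + 13\right) + 19\right) = - 31 \left(50 + 19\right) = \left(-31\right) 69 = -2139$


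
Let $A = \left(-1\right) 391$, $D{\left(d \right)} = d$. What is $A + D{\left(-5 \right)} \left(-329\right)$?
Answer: $1254$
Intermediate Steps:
$A = -391$
$A + D{\left(-5 \right)} \left(-329\right) = -391 - -1645 = -391 + 1645 = 1254$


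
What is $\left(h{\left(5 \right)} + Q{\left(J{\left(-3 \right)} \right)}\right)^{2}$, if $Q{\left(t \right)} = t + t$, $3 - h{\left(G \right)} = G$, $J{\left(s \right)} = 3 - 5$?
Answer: $36$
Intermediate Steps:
$J{\left(s \right)} = -2$ ($J{\left(s \right)} = 3 - 5 = -2$)
$h{\left(G \right)} = 3 - G$
$Q{\left(t \right)} = 2 t$
$\left(h{\left(5 \right)} + Q{\left(J{\left(-3 \right)} \right)}\right)^{2} = \left(\left(3 - 5\right) + 2 \left(-2\right)\right)^{2} = \left(\left(3 - 5\right) - 4\right)^{2} = \left(-2 - 4\right)^{2} = \left(-6\right)^{2} = 36$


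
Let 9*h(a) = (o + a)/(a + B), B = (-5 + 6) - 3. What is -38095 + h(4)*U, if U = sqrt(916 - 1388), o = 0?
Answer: -38095 + 4*I*sqrt(118)/9 ≈ -38095.0 + 4.8279*I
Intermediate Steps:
B = -2 (B = 1 - 3 = -2)
U = 2*I*sqrt(118) (U = sqrt(-472) = 2*I*sqrt(118) ≈ 21.726*I)
h(a) = a/(9*(-2 + a)) (h(a) = ((0 + a)/(a - 2))/9 = (a/(-2 + a))/9 = a/(9*(-2 + a)))
-38095 + h(4)*U = -38095 + ((1/9)*4/(-2 + 4))*(2*I*sqrt(118)) = -38095 + ((1/9)*4/2)*(2*I*sqrt(118)) = -38095 + ((1/9)*4*(1/2))*(2*I*sqrt(118)) = -38095 + 2*(2*I*sqrt(118))/9 = -38095 + 4*I*sqrt(118)/9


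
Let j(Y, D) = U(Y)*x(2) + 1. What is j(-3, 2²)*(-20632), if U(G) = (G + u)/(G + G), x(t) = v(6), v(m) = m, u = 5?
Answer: 20632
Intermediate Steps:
x(t) = 6
U(G) = (5 + G)/(2*G) (U(G) = (G + 5)/(G + G) = (5 + G)/((2*G)) = (5 + G)*(1/(2*G)) = (5 + G)/(2*G))
j(Y, D) = 1 + 3*(5 + Y)/Y (j(Y, D) = ((5 + Y)/(2*Y))*6 + 1 = 3*(5 + Y)/Y + 1 = 1 + 3*(5 + Y)/Y)
j(-3, 2²)*(-20632) = (4 + 15/(-3))*(-20632) = (4 + 15*(-⅓))*(-20632) = (4 - 5)*(-20632) = -1*(-20632) = 20632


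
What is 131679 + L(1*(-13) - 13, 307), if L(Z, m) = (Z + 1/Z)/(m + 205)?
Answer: 1752910171/13312 ≈ 1.3168e+5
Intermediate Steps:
L(Z, m) = (Z + 1/Z)/(205 + m)
131679 + L(1*(-13) - 13, 307) = 131679 + (1 + (1*(-13) - 13)²)/((1*(-13) - 13)*(205 + 307)) = 131679 + (1 + (-13 - 13)²)/(-13 - 13*512) = 131679 + (1/512)*(1 + (-26)²)/(-26) = 131679 - 1/26*1/512*(1 + 676) = 131679 - 1/26*1/512*677 = 131679 - 677/13312 = 1752910171/13312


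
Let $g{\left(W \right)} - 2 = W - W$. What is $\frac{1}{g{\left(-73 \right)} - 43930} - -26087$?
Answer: $\frac{1145949735}{43928} \approx 26087.0$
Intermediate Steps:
$g{\left(W \right)} = 2$ ($g{\left(W \right)} = 2 + \left(W - W\right) = 2 + 0 = 2$)
$\frac{1}{g{\left(-73 \right)} - 43930} - -26087 = \frac{1}{2 - 43930} - -26087 = \frac{1}{-43928} + 26087 = - \frac{1}{43928} + 26087 = \frac{1145949735}{43928}$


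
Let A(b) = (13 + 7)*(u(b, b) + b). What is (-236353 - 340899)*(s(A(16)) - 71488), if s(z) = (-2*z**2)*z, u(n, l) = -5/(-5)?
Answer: 45417891806976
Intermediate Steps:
u(n, l) = 1 (u(n, l) = -5*(-1/5) = 1)
A(b) = 20 + 20*b (A(b) = (13 + 7)*(1 + b) = 20*(1 + b) = 20 + 20*b)
s(z) = -2*z**3
(-236353 - 340899)*(s(A(16)) - 71488) = (-236353 - 340899)*(-2*(20 + 20*16)**3 - 71488) = -577252*(-2*(20 + 320)**3 - 71488) = -577252*(-2*340**3 - 71488) = -577252*(-2*39304000 - 71488) = -577252*(-78608000 - 71488) = -577252*(-78679488) = 45417891806976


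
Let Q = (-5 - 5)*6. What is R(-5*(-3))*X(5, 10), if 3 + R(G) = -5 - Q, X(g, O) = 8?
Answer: 416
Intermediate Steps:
Q = -60 (Q = -10*6 = -60)
R(G) = 52 (R(G) = -3 + (-5 - 1*(-60)) = -3 + (-5 + 60) = -3 + 55 = 52)
R(-5*(-3))*X(5, 10) = 52*8 = 416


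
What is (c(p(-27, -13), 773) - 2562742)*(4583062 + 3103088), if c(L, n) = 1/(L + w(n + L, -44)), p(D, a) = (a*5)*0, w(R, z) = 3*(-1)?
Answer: -19697621985350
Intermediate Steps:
w(R, z) = -3
p(D, a) = 0 (p(D, a) = (5*a)*0 = 0)
c(L, n) = 1/(-3 + L) (c(L, n) = 1/(L - 3) = 1/(-3 + L))
(c(p(-27, -13), 773) - 2562742)*(4583062 + 3103088) = (1/(-3 + 0) - 2562742)*(4583062 + 3103088) = (1/(-3) - 2562742)*7686150 = (-⅓ - 2562742)*7686150 = -7688227/3*7686150 = -19697621985350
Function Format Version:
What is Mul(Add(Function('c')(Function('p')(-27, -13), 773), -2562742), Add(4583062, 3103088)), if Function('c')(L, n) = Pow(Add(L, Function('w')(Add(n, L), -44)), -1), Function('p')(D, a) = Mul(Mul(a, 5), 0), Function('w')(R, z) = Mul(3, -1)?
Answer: -19697621985350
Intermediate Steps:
Function('w')(R, z) = -3
Function('p')(D, a) = 0 (Function('p')(D, a) = Mul(Mul(5, a), 0) = 0)
Function('c')(L, n) = Pow(Add(-3, L), -1) (Function('c')(L, n) = Pow(Add(L, -3), -1) = Pow(Add(-3, L), -1))
Mul(Add(Function('c')(Function('p')(-27, -13), 773), -2562742), Add(4583062, 3103088)) = Mul(Add(Pow(Add(-3, 0), -1), -2562742), Add(4583062, 3103088)) = Mul(Add(Pow(-3, -1), -2562742), 7686150) = Mul(Add(Rational(-1, 3), -2562742), 7686150) = Mul(Rational(-7688227, 3), 7686150) = -19697621985350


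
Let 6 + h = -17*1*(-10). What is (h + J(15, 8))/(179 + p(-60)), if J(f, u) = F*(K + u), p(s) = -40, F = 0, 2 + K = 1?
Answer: 164/139 ≈ 1.1799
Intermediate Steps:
K = -1 (K = -2 + 1 = -1)
J(f, u) = 0 (J(f, u) = 0*(-1 + u) = 0)
h = 164 (h = -6 - 17*1*(-10) = -6 - 17*(-10) = -6 + 170 = 164)
(h + J(15, 8))/(179 + p(-60)) = (164 + 0)/(179 - 40) = 164/139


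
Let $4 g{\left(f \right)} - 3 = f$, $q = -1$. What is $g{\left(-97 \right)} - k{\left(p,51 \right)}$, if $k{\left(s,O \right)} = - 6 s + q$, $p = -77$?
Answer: $- \frac{969}{2} \approx -484.5$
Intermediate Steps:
$k{\left(s,O \right)} = -1 - 6 s$ ($k{\left(s,O \right)} = - 6 s - 1 = -1 - 6 s$)
$g{\left(f \right)} = \frac{3}{4} + \frac{f}{4}$
$g{\left(-97 \right)} - k{\left(p,51 \right)} = \left(\frac{3}{4} + \frac{1}{4} \left(-97\right)\right) - \left(-1 - -462\right) = \left(\frac{3}{4} - \frac{97}{4}\right) - \left(-1 + 462\right) = - \frac{47}{2} - 461 = - \frac{969}{2}$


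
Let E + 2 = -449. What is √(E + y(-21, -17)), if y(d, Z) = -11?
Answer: I*√462 ≈ 21.494*I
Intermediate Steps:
E = -451 (E = -2 - 449 = -451)
√(E + y(-21, -17)) = √(-451 - 11) = √(-462) = I*√462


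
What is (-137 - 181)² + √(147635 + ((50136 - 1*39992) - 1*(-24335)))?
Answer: 101124 + √182114 ≈ 1.0155e+5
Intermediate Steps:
(-137 - 181)² + √(147635 + ((50136 - 1*39992) - 1*(-24335))) = (-318)² + √(147635 + ((50136 - 39992) + 24335)) = 101124 + √(147635 + (10144 + 24335)) = 101124 + √(147635 + 34479) = 101124 + √182114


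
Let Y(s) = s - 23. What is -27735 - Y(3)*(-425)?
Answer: -36235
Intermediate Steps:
Y(s) = -23 + s
-27735 - Y(3)*(-425) = -27735 - (-23 + 3)*(-425) = -27735 - (-20)*(-425) = -27735 - 1*8500 = -27735 - 8500 = -36235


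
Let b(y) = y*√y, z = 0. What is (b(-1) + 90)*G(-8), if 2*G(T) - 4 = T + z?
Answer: -180 + 2*I ≈ -180.0 + 2.0*I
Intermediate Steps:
G(T) = 2 + T/2 (G(T) = 2 + (T + 0)/2 = 2 + T/2)
b(y) = y^(3/2)
(b(-1) + 90)*G(-8) = ((-1)^(3/2) + 90)*(2 + (½)*(-8)) = (-I + 90)*(2 - 4) = (90 - I)*(-2) = -180 + 2*I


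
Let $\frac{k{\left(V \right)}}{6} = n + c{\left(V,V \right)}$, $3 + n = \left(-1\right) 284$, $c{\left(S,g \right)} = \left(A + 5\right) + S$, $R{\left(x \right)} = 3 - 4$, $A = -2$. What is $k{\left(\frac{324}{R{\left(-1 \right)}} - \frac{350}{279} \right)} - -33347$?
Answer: $\frac{2761307}{93} \approx 29691.0$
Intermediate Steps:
$R{\left(x \right)} = -1$ ($R{\left(x \right)} = 3 - 4 = -1$)
$c{\left(S,g \right)} = 3 + S$ ($c{\left(S,g \right)} = \left(-2 + 5\right) + S = 3 + S$)
$n = -287$ ($n = -3 - 284 = -287$)
$k{\left(V \right)} = -1704 + 6 V$ ($k{\left(V \right)} = 6 \left(-287 + \left(3 + V\right)\right) = 6 \left(-284 + V\right) = -1704 + 6 V$)
$k{\left(\frac{324}{R{\left(-1 \right)}} - \frac{350}{279} \right)} - -33347 = \left(-1704 + 6 \left(\frac{324}{-1} - \frac{350}{279}\right)\right) - -33347 = \left(-1704 + 6 \left(324 \left(-1\right) - \frac{350}{279}\right)\right) + 33347 = \left(-1704 + 6 \left(-324 - \frac{350}{279}\right)\right) + 33347 = \left(-1704 + 6 \left(- \frac{90746}{279}\right)\right) + 33347 = \left(-1704 - \frac{181492}{93}\right) + 33347 = - \frac{339964}{93} + 33347 = \frac{2761307}{93}$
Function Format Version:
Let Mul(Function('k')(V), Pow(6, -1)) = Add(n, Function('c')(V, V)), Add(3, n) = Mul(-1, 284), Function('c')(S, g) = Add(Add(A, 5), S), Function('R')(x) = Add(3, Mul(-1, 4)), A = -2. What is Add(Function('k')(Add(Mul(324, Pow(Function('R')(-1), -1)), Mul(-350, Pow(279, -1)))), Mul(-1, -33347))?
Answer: Rational(2761307, 93) ≈ 29691.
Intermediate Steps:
Function('R')(x) = -1 (Function('R')(x) = Add(3, -4) = -1)
Function('c')(S, g) = Add(3, S) (Function('c')(S, g) = Add(Add(-2, 5), S) = Add(3, S))
n = -287 (n = Add(-3, Mul(-1, 284)) = Add(-3, -284) = -287)
Function('k')(V) = Add(-1704, Mul(6, V)) (Function('k')(V) = Mul(6, Add(-287, Add(3, V))) = Mul(6, Add(-284, V)) = Add(-1704, Mul(6, V)))
Add(Function('k')(Add(Mul(324, Pow(Function('R')(-1), -1)), Mul(-350, Pow(279, -1)))), Mul(-1, -33347)) = Add(Add(-1704, Mul(6, Add(Mul(324, Pow(-1, -1)), Mul(-350, Pow(279, -1))))), Mul(-1, -33347)) = Add(Add(-1704, Mul(6, Add(Mul(324, -1), Mul(-350, Rational(1, 279))))), 33347) = Add(Add(-1704, Mul(6, Add(-324, Rational(-350, 279)))), 33347) = Add(Add(-1704, Mul(6, Rational(-90746, 279))), 33347) = Add(Add(-1704, Rational(-181492, 93)), 33347) = Add(Rational(-339964, 93), 33347) = Rational(2761307, 93)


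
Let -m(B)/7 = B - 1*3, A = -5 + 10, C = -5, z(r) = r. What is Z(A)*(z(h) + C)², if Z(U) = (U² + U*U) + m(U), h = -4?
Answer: 2916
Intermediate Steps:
A = 5
m(B) = 21 - 7*B (m(B) = -7*(B - 1*3) = -7*(B - 3) = -7*(-3 + B) = 21 - 7*B)
Z(U) = 21 - 7*U + 2*U² (Z(U) = (U² + U*U) + (21 - 7*U) = (U² + U²) + (21 - 7*U) = 2*U² + (21 - 7*U) = 21 - 7*U + 2*U²)
Z(A)*(z(h) + C)² = (21 - 7*5 + 2*5²)*(-4 - 5)² = (21 - 35 + 2*25)*(-9)² = (21 - 35 + 50)*81 = 36*81 = 2916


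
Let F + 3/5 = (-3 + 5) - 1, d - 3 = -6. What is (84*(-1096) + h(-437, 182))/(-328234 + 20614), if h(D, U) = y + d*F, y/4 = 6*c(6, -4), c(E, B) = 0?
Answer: 76721/256350 ≈ 0.29928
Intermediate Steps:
d = -3 (d = 3 - 6 = -3)
F = ⅖ (F = -⅗ + ((-3 + 5) - 1) = -⅗ + (2 - 1) = -⅗ + 1 = ⅖ ≈ 0.40000)
y = 0 (y = 4*(6*0) = 4*0 = 0)
h(D, U) = -6/5 (h(D, U) = 0 - 3*⅖ = 0 - 6/5 = -6/5)
(84*(-1096) + h(-437, 182))/(-328234 + 20614) = (84*(-1096) - 6/5)/(-328234 + 20614) = (-92064 - 6/5)/(-307620) = -460326/5*(-1/307620) = 76721/256350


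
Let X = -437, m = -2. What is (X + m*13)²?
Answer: 214369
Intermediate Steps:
(X + m*13)² = (-437 - 2*13)² = (-437 - 26)² = (-463)² = 214369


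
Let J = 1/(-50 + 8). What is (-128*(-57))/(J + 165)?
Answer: 306432/6929 ≈ 44.225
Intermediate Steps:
J = -1/42 (J = 1/(-42) = -1/42 ≈ -0.023810)
(-128*(-57))/(J + 165) = (-128*(-57))/(-1/42 + 165) = 7296/(6929/42) = 7296*(42/6929) = 306432/6929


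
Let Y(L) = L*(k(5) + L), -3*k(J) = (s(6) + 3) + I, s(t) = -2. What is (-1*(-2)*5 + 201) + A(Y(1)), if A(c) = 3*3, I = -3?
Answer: 220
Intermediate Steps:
k(J) = ⅔ (k(J) = -((-2 + 3) - 3)/3 = -(1 - 3)/3 = -⅓*(-2) = ⅔)
Y(L) = L*(⅔ + L)
A(c) = 9
(-1*(-2)*5 + 201) + A(Y(1)) = (-1*(-2)*5 + 201) + 9 = (2*5 + 201) + 9 = (10 + 201) + 9 = 211 + 9 = 220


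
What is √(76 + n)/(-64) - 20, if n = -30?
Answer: -20 - √46/64 ≈ -20.106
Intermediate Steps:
√(76 + n)/(-64) - 20 = √(76 - 30)/(-64) - 20 = -√46/64 - 20 = -20 - √46/64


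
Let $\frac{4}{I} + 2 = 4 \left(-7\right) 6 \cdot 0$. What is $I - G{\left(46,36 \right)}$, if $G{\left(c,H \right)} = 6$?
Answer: $-8$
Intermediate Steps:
$I = -2$ ($I = \frac{4}{-2 + 4 \left(-7\right) 6 \cdot 0} = \frac{4}{-2 - 0} = \frac{4}{-2 + 0} = \frac{4}{-2} = 4 \left(- \frac{1}{2}\right) = -2$)
$I - G{\left(46,36 \right)} = -2 - 6 = -8$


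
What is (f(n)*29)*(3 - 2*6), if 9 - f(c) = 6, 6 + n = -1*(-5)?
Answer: -783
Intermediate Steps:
n = -1 (n = -6 - 1*(-5) = -6 + 5 = -1)
f(c) = 3 (f(c) = 9 - 1*6 = 9 - 6 = 3)
(f(n)*29)*(3 - 2*6) = (3*29)*(3 - 2*6) = 87*(3 - 12) = 87*(-9) = -783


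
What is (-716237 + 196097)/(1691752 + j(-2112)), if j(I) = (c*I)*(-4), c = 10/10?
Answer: -26007/85010 ≈ -0.30593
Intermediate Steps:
c = 1 (c = 10*(⅒) = 1)
j(I) = -4*I (j(I) = (1*I)*(-4) = I*(-4) = -4*I)
(-716237 + 196097)/(1691752 + j(-2112)) = (-716237 + 196097)/(1691752 - 4*(-2112)) = -520140/(1691752 + 8448) = -520140/1700200 = -520140*1/1700200 = -26007/85010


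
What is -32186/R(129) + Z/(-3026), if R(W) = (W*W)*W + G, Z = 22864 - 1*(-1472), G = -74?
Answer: -26168708738/3247828495 ≈ -8.0573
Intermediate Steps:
Z = 24336 (Z = 22864 + 1472 = 24336)
R(W) = -74 + W³ (R(W) = (W*W)*W - 74 = W²*W - 74 = W³ - 74 = -74 + W³)
-32186/R(129) + Z/(-3026) = -32186/(-74 + 129³) + 24336/(-3026) = -32186/(-74 + 2146689) + 24336*(-1/3026) = -32186/2146615 - 12168/1513 = -26168708738/3247828495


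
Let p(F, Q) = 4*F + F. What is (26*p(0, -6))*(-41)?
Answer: 0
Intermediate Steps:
p(F, Q) = 5*F
(26*p(0, -6))*(-41) = (26*(5*0))*(-41) = (26*0)*(-41) = 0*(-41) = 0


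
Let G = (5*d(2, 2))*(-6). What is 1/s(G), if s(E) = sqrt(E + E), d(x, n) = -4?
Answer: sqrt(15)/60 ≈ 0.064550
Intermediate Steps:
G = 120 (G = (5*(-4))*(-6) = -20*(-6) = 120)
s(E) = sqrt(2)*sqrt(E) (s(E) = sqrt(2*E) = sqrt(2)*sqrt(E))
1/s(G) = 1/(sqrt(2)*sqrt(120)) = 1/(sqrt(2)*(2*sqrt(30))) = 1/(4*sqrt(15)) = sqrt(15)/60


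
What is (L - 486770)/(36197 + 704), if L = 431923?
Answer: -54847/36901 ≈ -1.4863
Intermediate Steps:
(L - 486770)/(36197 + 704) = (431923 - 486770)/(36197 + 704) = -54847/36901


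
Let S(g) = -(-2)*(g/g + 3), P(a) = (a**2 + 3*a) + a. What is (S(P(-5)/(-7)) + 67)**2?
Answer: 5625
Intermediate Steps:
P(a) = a**2 + 4*a
S(g) = 8 (S(g) = -(-2)*(1 + 3) = -(-2)*4 = -1*(-8) = 8)
(S(P(-5)/(-7)) + 67)**2 = (8 + 67)**2 = 75**2 = 5625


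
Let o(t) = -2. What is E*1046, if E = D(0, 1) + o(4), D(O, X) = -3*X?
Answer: -5230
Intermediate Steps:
E = -5 (E = -3*1 - 2 = -3 - 2 = -5)
E*1046 = -5*1046 = -5230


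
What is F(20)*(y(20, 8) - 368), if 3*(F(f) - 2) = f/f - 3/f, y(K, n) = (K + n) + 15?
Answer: -8905/12 ≈ -742.08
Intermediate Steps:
y(K, n) = 15 + K + n
F(f) = 7/3 - 1/f (F(f) = 2 + (f/f - 3/f)/3 = 2 + (1 - 3/f)/3 = 2 + (1/3 - 1/f) = 7/3 - 1/f)
F(20)*(y(20, 8) - 368) = (7/3 - 1/20)*((15 + 20 + 8) - 368) = (7/3 - 1*1/20)*(43 - 368) = (7/3 - 1/20)*(-325) = (137/60)*(-325) = -8905/12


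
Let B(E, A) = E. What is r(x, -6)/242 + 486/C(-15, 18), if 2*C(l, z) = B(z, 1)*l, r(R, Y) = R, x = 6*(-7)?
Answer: -2283/605 ≈ -3.7736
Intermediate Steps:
x = -42
C(l, z) = l*z/2 (C(l, z) = (z*l)/2 = (l*z)/2 = l*z/2)
r(x, -6)/242 + 486/C(-15, 18) = -42/242 + 486/(((½)*(-15)*18)) = -42*1/242 + 486/(-135) = -21/121 + 486*(-1/135) = -21/121 - 18/5 = -2283/605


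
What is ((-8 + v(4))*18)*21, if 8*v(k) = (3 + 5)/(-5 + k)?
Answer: -3402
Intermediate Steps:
v(k) = 1/(-5 + k) (v(k) = ((3 + 5)/(-5 + k))/8 = (8/(-5 + k))/8 = 1/(-5 + k))
((-8 + v(4))*18)*21 = ((-8 + 1/(-5 + 4))*18)*21 = ((-8 + 1/(-1))*18)*21 = ((-8 - 1)*18)*21 = -9*18*21 = -162*21 = -3402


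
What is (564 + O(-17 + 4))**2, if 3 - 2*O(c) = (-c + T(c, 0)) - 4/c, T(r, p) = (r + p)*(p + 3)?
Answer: 226111369/676 ≈ 3.3448e+5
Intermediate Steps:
T(r, p) = (3 + p)*(p + r) (T(r, p) = (p + r)*(3 + p) = (3 + p)*(p + r))
O(c) = 3/2 - c + 2/c (O(c) = 3/2 - ((-c + (0**2 + 3*0 + 3*c + 0*c)) - 4/c)/2 = 3/2 - ((-c + (0 + 0 + 3*c + 0)) - 4/c)/2 = 3/2 - ((-c + 3*c) - 4/c)/2 = 3/2 - (2*c - 4/c)/2 = 3/2 - (-4/c + 2*c)/2 = 3/2 + (-c + 2/c) = 3/2 - c + 2/c)
(564 + O(-17 + 4))**2 = (564 + (3/2 - (-17 + 4) + 2/(-17 + 4)))**2 = (564 + (3/2 - 1*(-13) + 2/(-13)))**2 = (564 + (3/2 + 13 + 2*(-1/13)))**2 = (564 + (3/2 + 13 - 2/13))**2 = (564 + 373/26)**2 = (15037/26)**2 = 226111369/676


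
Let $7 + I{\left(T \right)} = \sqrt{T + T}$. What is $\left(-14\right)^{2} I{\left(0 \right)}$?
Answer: $-1372$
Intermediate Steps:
$I{\left(T \right)} = -7 + \sqrt{2} \sqrt{T}$ ($I{\left(T \right)} = -7 + \sqrt{T + T} = -7 + \sqrt{2 T} = -7 + \sqrt{2} \sqrt{T}$)
$\left(-14\right)^{2} I{\left(0 \right)} = \left(-14\right)^{2} \left(-7 + \sqrt{2} \sqrt{0}\right) = 196 \left(-7 + \sqrt{2} \cdot 0\right) = 196 \left(-7 + 0\right) = 196 \left(-7\right) = -1372$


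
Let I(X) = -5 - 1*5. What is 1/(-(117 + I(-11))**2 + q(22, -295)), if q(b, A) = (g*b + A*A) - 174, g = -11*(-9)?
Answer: 1/77580 ≈ 1.2890e-5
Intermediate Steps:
I(X) = -10 (I(X) = -5 - 5 = -10)
g = 99
q(b, A) = -174 + A**2 + 99*b (q(b, A) = (99*b + A*A) - 174 = (99*b + A**2) - 174 = (A**2 + 99*b) - 174 = -174 + A**2 + 99*b)
1/(-(117 + I(-11))**2 + q(22, -295)) = 1/(-(117 - 10)**2 + (-174 + (-295)**2 + 99*22)) = 1/(-1*107**2 + (-174 + 87025 + 2178)) = 1/(-1*11449 + 89029) = 1/(-11449 + 89029) = 1/77580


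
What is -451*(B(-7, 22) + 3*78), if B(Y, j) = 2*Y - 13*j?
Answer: 29766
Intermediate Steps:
B(Y, j) = -13*j + 2*Y
-451*(B(-7, 22) + 3*78) = -451*((-13*22 + 2*(-7)) + 3*78) = -451*((-286 - 14) + 234) = -451*(-300 + 234) = -451*(-66) = 29766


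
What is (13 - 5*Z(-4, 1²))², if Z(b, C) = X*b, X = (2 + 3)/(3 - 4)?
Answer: 7569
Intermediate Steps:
X = -5 (X = 5/(-1) = 5*(-1) = -5)
Z(b, C) = -5*b
(13 - 5*Z(-4, 1²))² = (13 - (-25)*(-4))² = (13 - 5*20)² = (13 - 100)² = (-87)² = 7569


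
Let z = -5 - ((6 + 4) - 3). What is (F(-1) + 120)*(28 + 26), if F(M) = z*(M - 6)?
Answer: 11016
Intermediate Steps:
z = -12 (z = -5 - (10 - 3) = -5 - 1*7 = -5 - 7 = -12)
F(M) = 72 - 12*M (F(M) = -12*(M - 6) = -12*(-6 + M) = 72 - 12*M)
(F(-1) + 120)*(28 + 26) = ((72 - 12*(-1)) + 120)*(28 + 26) = ((72 + 12) + 120)*54 = (84 + 120)*54 = 204*54 = 11016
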